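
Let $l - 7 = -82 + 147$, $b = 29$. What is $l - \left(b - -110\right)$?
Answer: $-67$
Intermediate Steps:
$l = 72$ ($l = 7 + \left(-82 + 147\right) = 7 + 65 = 72$)
$l - \left(b - -110\right) = 72 - \left(29 - -110\right) = 72 - \left(29 + 110\right) = 72 - 139 = -67$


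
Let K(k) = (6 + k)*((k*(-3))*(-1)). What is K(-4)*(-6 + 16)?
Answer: -240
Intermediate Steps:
K(k) = 3*k*(6 + k) (K(k) = (6 + k)*(-3*k*(-1)) = (6 + k)*(3*k) = 3*k*(6 + k))
K(-4)*(-6 + 16) = (3*(-4)*(6 - 4))*(-6 + 16) = (3*(-4)*2)*10 = -24*10 = -240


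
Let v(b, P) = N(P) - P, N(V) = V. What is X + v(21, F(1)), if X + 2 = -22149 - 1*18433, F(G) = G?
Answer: -40584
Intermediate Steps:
v(b, P) = 0 (v(b, P) = P - P = 0)
X = -40584 (X = -2 + (-22149 - 1*18433) = -2 + (-22149 - 18433) = -2 - 40582 = -40584)
X + v(21, F(1)) = -40584 + 0 = -40584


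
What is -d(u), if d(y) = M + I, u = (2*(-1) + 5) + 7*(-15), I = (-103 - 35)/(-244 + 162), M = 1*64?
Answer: -2693/41 ≈ -65.683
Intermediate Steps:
M = 64
I = 69/41 (I = -138/(-82) = -138*(-1/82) = 69/41 ≈ 1.6829)
u = -102 (u = (-2 + 5) - 105 = 3 - 105 = -102)
d(y) = 2693/41 (d(y) = 64 + 69/41 = 2693/41)
-d(u) = -1*2693/41 = -2693/41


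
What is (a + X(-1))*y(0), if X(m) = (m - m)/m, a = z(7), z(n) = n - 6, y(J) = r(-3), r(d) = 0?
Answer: 0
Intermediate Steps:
y(J) = 0
z(n) = -6 + n
a = 1 (a = -6 + 7 = 1)
X(m) = 0 (X(m) = 0/m = 0)
(a + X(-1))*y(0) = (1 + 0)*0 = 1*0 = 0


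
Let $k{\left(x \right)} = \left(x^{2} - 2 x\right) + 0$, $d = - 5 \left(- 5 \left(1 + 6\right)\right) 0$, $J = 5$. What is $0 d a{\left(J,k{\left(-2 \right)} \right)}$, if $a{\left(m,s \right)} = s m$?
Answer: $0$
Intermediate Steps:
$d = 0$ ($d = - 5 \left(\left(-5\right) 7\right) 0 = \left(-5\right) \left(-35\right) 0 = 175 \cdot 0 = 0$)
$k{\left(x \right)} = x^{2} - 2 x$
$a{\left(m,s \right)} = m s$
$0 d a{\left(J,k{\left(-2 \right)} \right)} = 0 \cdot 0 \cdot 5 \left(- 2 \left(-2 - 2\right)\right) = 0 \cdot 5 \left(\left(-2\right) \left(-4\right)\right) = 0 \cdot 5 \cdot 8 = 0 \cdot 40 = 0$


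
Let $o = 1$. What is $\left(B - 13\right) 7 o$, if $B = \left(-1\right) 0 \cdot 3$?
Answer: $-91$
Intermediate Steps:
$B = 0$ ($B = 0 \cdot 3 = 0$)
$\left(B - 13\right) 7 o = \left(0 - 13\right) 7 \cdot 1 = \left(-13\right) 7 = -91$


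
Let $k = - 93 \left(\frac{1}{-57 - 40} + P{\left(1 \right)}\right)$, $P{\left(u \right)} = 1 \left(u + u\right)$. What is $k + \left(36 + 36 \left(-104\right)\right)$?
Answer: $- \frac{377625}{97} \approx -3893.0$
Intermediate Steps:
$P{\left(u \right)} = 2 u$ ($P{\left(u \right)} = 1 \cdot 2 u = 2 u$)
$k = - \frac{17949}{97}$ ($k = - 93 \left(\frac{1}{-57 - 40} + 2 \cdot 1\right) = - 93 \left(\frac{1}{-97} + 2\right) = - 93 \left(- \frac{1}{97} + 2\right) = \left(-93\right) \frac{193}{97} = - \frac{17949}{97} \approx -185.04$)
$k + \left(36 + 36 \left(-104\right)\right) = - \frac{17949}{97} + \left(36 + 36 \left(-104\right)\right) = - \frac{17949}{97} + \left(36 - 3744\right) = - \frac{17949}{97} - 3708 = - \frac{377625}{97}$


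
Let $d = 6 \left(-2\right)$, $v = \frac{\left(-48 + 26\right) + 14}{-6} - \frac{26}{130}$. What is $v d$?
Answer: $- \frac{68}{5} \approx -13.6$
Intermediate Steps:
$v = \frac{17}{15}$ ($v = \left(-22 + 14\right) \left(- \frac{1}{6}\right) - \frac{1}{5} = \left(-8\right) \left(- \frac{1}{6}\right) - \frac{1}{5} = \frac{4}{3} - \frac{1}{5} = \frac{17}{15} \approx 1.1333$)
$d = -12$
$v d = \frac{17}{15} \left(-12\right) = - \frac{68}{5}$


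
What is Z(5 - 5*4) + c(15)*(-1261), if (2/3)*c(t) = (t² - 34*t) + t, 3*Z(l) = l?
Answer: 510700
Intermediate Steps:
Z(l) = l/3
c(t) = -99*t/2 + 3*t²/2 (c(t) = 3*((t² - 34*t) + t)/2 = 3*(t² - 33*t)/2 = -99*t/2 + 3*t²/2)
Z(5 - 5*4) + c(15)*(-1261) = (5 - 5*4)/3 + ((3/2)*15*(-33 + 15))*(-1261) = (5 - 20)/3 + ((3/2)*15*(-18))*(-1261) = (⅓)*(-15) - 405*(-1261) = -5 + 510705 = 510700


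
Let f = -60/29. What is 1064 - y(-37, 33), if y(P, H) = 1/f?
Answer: 63869/60 ≈ 1064.5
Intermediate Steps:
f = -60/29 (f = -60*1/29 = -60/29 ≈ -2.0690)
y(P, H) = -29/60 (y(P, H) = 1/(-60/29) = -29/60)
1064 - y(-37, 33) = 1064 - 1*(-29/60) = 1064 + 29/60 = 63869/60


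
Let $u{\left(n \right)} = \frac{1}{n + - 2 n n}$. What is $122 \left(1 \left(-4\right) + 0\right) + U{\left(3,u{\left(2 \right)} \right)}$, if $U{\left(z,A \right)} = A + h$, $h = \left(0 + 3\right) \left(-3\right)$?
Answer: $- \frac{2983}{6} \approx -497.17$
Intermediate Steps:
$u{\left(n \right)} = \frac{1}{n - 2 n^{2}}$
$h = -9$ ($h = 3 \left(-3\right) = -9$)
$U{\left(z,A \right)} = -9 + A$ ($U{\left(z,A \right)} = A - 9 = -9 + A$)
$122 \left(1 \left(-4\right) + 0\right) + U{\left(3,u{\left(2 \right)} \right)} = 122 \left(1 \left(-4\right) + 0\right) - \left(9 + \frac{1}{2 \left(-1 + 2 \cdot 2\right)}\right) = 122 \left(-4 + 0\right) - \left(9 + \frac{1}{2 \left(-1 + 4\right)}\right) = 122 \left(-4\right) - \left(9 + \frac{1}{2 \cdot 3}\right) = -488 - \left(9 + \frac{1}{2} \cdot \frac{1}{3}\right) = -488 - \frac{55}{6} = - \frac{2983}{6}$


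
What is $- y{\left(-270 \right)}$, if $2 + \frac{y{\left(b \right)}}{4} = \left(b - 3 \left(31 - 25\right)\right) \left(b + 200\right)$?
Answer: $-80632$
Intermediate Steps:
$y{\left(b \right)} = -8 + 4 \left(-18 + b\right) \left(200 + b\right)$ ($y{\left(b \right)} = -8 + 4 \left(b - 3 \left(31 - 25\right)\right) \left(b + 200\right) = -8 + 4 \left(b - 3 \left(31 - 25\right)\right) \left(200 + b\right) = -8 + 4 \left(b - 18\right) \left(200 + b\right) = -8 + 4 \left(-18 + b\right) \left(200 + b\right)$)
$- y{\left(-270 \right)} = - (-14408 + 4 \left(-270\right)^{2} + 728 \left(-270\right)) = - (-14408 + 4 \cdot 72900 - 196560) = - (-14408 + 291600 - 196560) = \left(-1\right) 80632 = -80632$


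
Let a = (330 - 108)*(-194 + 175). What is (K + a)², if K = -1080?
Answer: 28068804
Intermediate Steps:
a = -4218 (a = 222*(-19) = -4218)
(K + a)² = (-1080 - 4218)² = (-5298)² = 28068804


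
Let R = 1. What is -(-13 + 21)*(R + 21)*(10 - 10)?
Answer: 0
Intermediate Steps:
-(-13 + 21)*(R + 21)*(10 - 10) = -(-13 + 21)*(1 + 21)*(10 - 10) = -8*22*0 = -8*0 = -1*0 = 0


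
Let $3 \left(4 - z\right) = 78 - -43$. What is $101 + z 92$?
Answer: $- \frac{9725}{3} \approx -3241.7$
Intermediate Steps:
$z = - \frac{109}{3}$ ($z = 4 - \frac{78 - -43}{3} = 4 - \frac{78 + 43}{3} = 4 - \frac{121}{3} = - \frac{109}{3} \approx -36.333$)
$101 + z 92 = 101 - \frac{10028}{3} = - \frac{9725}{3}$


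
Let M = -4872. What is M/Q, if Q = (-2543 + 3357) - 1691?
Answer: 4872/877 ≈ 5.5553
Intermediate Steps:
Q = -877 (Q = 814 - 1691 = -877)
M/Q = -4872/(-877) = -4872*(-1/877) = 4872/877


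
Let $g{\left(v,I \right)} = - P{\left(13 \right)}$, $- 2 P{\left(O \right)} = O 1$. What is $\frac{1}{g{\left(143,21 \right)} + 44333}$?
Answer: $\frac{2}{88679} \approx 2.2553 \cdot 10^{-5}$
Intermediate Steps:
$P{\left(O \right)} = - \frac{O}{2}$ ($P{\left(O \right)} = - \frac{O 1}{2} = - \frac{O}{2}$)
$g{\left(v,I \right)} = \frac{13}{2}$ ($g{\left(v,I \right)} = - \frac{\left(-1\right) 13}{2} = \left(-1\right) \left(- \frac{13}{2}\right) = \frac{13}{2}$)
$\frac{1}{g{\left(143,21 \right)} + 44333} = \frac{1}{\frac{13}{2} + 44333} = \frac{1}{\frac{88679}{2}} = \frac{2}{88679}$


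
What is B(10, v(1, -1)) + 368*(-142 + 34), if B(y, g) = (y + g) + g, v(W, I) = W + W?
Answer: -39730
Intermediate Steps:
v(W, I) = 2*W
B(y, g) = y + 2*g (B(y, g) = (g + y) + g = y + 2*g)
B(10, v(1, -1)) + 368*(-142 + 34) = (10 + 2*(2*1)) + 368*(-142 + 34) = (10 + 2*2) + 368*(-108) = (10 + 4) - 39744 = 14 - 39744 = -39730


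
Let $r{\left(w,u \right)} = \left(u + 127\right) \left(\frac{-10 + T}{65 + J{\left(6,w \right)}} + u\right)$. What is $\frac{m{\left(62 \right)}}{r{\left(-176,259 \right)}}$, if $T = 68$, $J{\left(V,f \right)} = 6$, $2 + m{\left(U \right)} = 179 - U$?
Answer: $\frac{8165}{7120542} \approx 0.0011467$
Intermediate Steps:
$m{\left(U \right)} = 177 - U$ ($m{\left(U \right)} = -2 - \left(-179 + U\right) = 177 - U$)
$r{\left(w,u \right)} = \left(127 + u\right) \left(\frac{58}{71} + u\right)$ ($r{\left(w,u \right)} = \left(u + 127\right) \left(\frac{-10 + 68}{65 + 6} + u\right) = \left(127 + u\right) \left(\frac{58}{71} + u\right)$)
$\frac{m{\left(62 \right)}}{r{\left(-176,259 \right)}} = \frac{177 - 62}{\frac{7366}{71} + 259^{2} + \frac{9075}{71} \cdot 259} = \frac{177 - 62}{\frac{7366}{71} + 67081 + \frac{2350425}{71}} = \frac{115}{\frac{7120542}{71}} = 115 \cdot \frac{71}{7120542} = \frac{8165}{7120542}$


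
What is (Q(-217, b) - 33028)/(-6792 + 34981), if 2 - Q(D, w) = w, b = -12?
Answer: -33014/28189 ≈ -1.1712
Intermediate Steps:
Q(D, w) = 2 - w
(Q(-217, b) - 33028)/(-6792 + 34981) = ((2 - 1*(-12)) - 33028)/(-6792 + 34981) = ((2 + 12) - 33028)/28189 = (14 - 33028)*(1/28189) = -33014*1/28189 = -33014/28189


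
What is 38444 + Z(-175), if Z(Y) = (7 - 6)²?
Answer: 38445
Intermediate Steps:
Z(Y) = 1 (Z(Y) = 1² = 1)
38444 + Z(-175) = 38444 + 1 = 38445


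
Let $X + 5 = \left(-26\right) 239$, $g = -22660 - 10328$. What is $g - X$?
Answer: $-26769$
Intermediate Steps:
$g = -32988$
$X = -6219$ ($X = -5 - 6214 = -6219$)
$g - X = -32988 - -6219 = -32988 + 6219 = -26769$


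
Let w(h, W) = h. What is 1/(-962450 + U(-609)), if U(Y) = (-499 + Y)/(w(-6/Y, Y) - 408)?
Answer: -41411/39855904488 ≈ -1.0390e-6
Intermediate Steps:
U(Y) = (-499 + Y)/(-408 - 6/Y) (U(Y) = (-499 + Y)/(-6/Y - 408) = (-499 + Y)/(-408 - 6/Y))
1/(-962450 + U(-609)) = 1/(-962450 + (⅙)*(-609)*(499 - 1*(-609))/(1 + 68*(-609))) = 1/(-962450 + (⅙)*(-609)*(499 + 609)/(1 - 41412)) = 1/(-962450 + (⅙)*(-609)*1108/(-41411)) = 1/(-962450 + (⅙)*(-609)*(-1/41411)*1108) = 1/(-962450 + 112462/41411) = 1/(-39855904488/41411) = -41411/39855904488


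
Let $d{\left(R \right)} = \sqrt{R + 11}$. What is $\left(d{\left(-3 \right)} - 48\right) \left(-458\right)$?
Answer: $21984 - 916 \sqrt{2} \approx 20689.0$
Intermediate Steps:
$d{\left(R \right)} = \sqrt{11 + R}$
$\left(d{\left(-3 \right)} - 48\right) \left(-458\right) = \left(\sqrt{11 - 3} - 48\right) \left(-458\right) = \left(\sqrt{8} - 48\right) \left(-458\right) = \left(2 \sqrt{2} - 48\right) \left(-458\right) = \left(-48 + 2 \sqrt{2}\right) \left(-458\right) = 21984 - 916 \sqrt{2}$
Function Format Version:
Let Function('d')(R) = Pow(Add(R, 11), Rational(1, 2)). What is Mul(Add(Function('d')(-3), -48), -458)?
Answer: Add(21984, Mul(-916, Pow(2, Rational(1, 2)))) ≈ 20689.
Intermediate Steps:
Function('d')(R) = Pow(Add(11, R), Rational(1, 2))
Mul(Add(Function('d')(-3), -48), -458) = Mul(Add(Pow(Add(11, -3), Rational(1, 2)), -48), -458) = Mul(Add(Pow(8, Rational(1, 2)), -48), -458) = Mul(Add(Mul(2, Pow(2, Rational(1, 2))), -48), -458) = Mul(Add(-48, Mul(2, Pow(2, Rational(1, 2)))), -458) = Add(21984, Mul(-916, Pow(2, Rational(1, 2))))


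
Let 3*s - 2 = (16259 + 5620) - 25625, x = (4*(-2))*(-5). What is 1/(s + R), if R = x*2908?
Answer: 1/115072 ≈ 8.6902e-6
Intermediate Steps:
x = 40 (x = -8*(-5) = 40)
s = -1248 (s = 2/3 + ((16259 + 5620) - 25625)/3 = 2/3 + (21879 - 25625)/3 = 2/3 + (1/3)*(-3746) = 2/3 - 3746/3 = -1248)
R = 116320 (R = 40*2908 = 116320)
1/(s + R) = 1/(-1248 + 116320) = 1/115072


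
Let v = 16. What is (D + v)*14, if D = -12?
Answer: 56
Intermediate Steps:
(D + v)*14 = (-12 + 16)*14 = 4*14 = 56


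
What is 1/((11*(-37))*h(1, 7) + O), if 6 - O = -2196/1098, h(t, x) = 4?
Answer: -1/1620 ≈ -0.00061728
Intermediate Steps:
O = 8 (O = 6 - (-2196)/1098 = 6 - 1*(-2) = 6 + 2 = 8)
1/((11*(-37))*h(1, 7) + O) = 1/((11*(-37))*4 + 8) = 1/(-407*4 + 8) = 1/(-1628 + 8) = 1/(-1620) = -1/1620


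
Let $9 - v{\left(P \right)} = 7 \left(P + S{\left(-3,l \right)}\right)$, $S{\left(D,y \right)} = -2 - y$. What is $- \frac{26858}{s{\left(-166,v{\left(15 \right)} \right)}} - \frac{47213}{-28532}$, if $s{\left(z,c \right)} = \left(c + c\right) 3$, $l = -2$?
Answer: $\frac{99188393}{2054304} \approx 48.283$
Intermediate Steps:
$v{\left(P \right)} = 9 - 7 P$ ($v{\left(P \right)} = 9 - 7 \left(P - 0\right) = 9 - 7 \left(P + \left(-2 + 2\right)\right) = 9 - 7 \left(P + 0\right) = 9 - 7 P$)
$s{\left(z,c \right)} = 6 c$ ($s{\left(z,c \right)} = 2 c 3 = 6 c$)
$- \frac{26858}{s{\left(-166,v{\left(15 \right)} \right)}} - \frac{47213}{-28532} = - \frac{26858}{6 \left(9 - 105\right)} - \frac{47213}{-28532} = - \frac{26858}{6 \left(9 - 105\right)} - - \frac{47213}{28532} = - \frac{26858}{6 \left(-96\right)} + \frac{47213}{28532} = - \frac{26858}{-576} + \frac{47213}{28532} = \left(-26858\right) \left(- \frac{1}{576}\right) + \frac{47213}{28532} = \frac{13429}{288} + \frac{47213}{28532} = \frac{99188393}{2054304}$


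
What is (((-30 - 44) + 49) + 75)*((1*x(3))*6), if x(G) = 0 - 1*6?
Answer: -1800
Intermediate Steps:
x(G) = -6 (x(G) = 0 - 6 = -6)
(((-30 - 44) + 49) + 75)*((1*x(3))*6) = (((-30 - 44) + 49) + 75)*((1*(-6))*6) = ((-74 + 49) + 75)*(-6*6) = (-25 + 75)*(-36) = 50*(-36) = -1800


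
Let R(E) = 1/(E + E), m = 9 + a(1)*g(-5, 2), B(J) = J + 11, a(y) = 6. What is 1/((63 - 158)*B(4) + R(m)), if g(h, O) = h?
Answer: -42/59851 ≈ -0.00070174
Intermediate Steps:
B(J) = 11 + J
m = -21 (m = 9 + 6*(-5) = 9 - 30 = -21)
R(E) = 1/(2*E)
1/((63 - 158)*B(4) + R(m)) = 1/((63 - 158)*(11 + 4) + (½)/(-21)) = 1/(-95*15 + (½)*(-1/21)) = 1/(-1425 - 1/42) = 1/(-59851/42) = -42/59851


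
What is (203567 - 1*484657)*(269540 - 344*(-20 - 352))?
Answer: -111735523720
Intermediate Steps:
(203567 - 1*484657)*(269540 - 344*(-20 - 352)) = (203567 - 484657)*(269540 - 344*(-372)) = -281090*(269540 + 127968) = -281090*397508 = -111735523720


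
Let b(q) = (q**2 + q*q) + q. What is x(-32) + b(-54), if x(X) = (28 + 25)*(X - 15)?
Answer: 3287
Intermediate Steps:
b(q) = q + 2*q**2 (b(q) = (q**2 + q**2) + q = 2*q**2 + q = q + 2*q**2)
x(X) = -795 + 53*X (x(X) = 53*(-15 + X) = -795 + 53*X)
x(-32) + b(-54) = (-795 + 53*(-32)) - 54*(1 + 2*(-54)) = (-795 - 1696) - 54*(1 - 108) = -2491 - 54*(-107) = -2491 + 5778 = 3287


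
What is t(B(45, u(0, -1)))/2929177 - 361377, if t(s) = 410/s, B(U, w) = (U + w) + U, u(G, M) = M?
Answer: -94209810508471/260696753 ≈ -3.6138e+5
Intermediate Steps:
B(U, w) = w + 2*U
t(B(45, u(0, -1)))/2929177 - 361377 = (410/(-1 + 2*45))/2929177 - 361377 = (410/(-1 + 90))*(1/2929177) - 361377 = (410/89)*(1/2929177) - 361377 = 410/260696753 - 361377 = -94209810508471/260696753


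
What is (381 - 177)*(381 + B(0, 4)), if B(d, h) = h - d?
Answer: 78540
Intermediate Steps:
(381 - 177)*(381 + B(0, 4)) = (381 - 177)*(381 + (4 - 1*0)) = 204*(381 + (4 + 0)) = 204*(381 + 4) = 204*385 = 78540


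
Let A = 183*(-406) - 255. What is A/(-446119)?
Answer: 74553/446119 ≈ 0.16711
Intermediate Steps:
A = -74553 (A = -74298 - 255 = -74553)
A/(-446119) = -74553/(-446119) = -74553*(-1/446119) = 74553/446119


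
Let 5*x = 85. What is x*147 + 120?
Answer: 2619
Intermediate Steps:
x = 17 (x = (1/5)*85 = 17)
x*147 + 120 = 17*147 + 120 = 2499 + 120 = 2619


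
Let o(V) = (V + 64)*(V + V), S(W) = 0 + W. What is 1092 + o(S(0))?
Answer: 1092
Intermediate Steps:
S(W) = W
o(V) = 2*V*(64 + V) (o(V) = (64 + V)*(2*V) = 2*V*(64 + V))
1092 + o(S(0)) = 1092 + 2*0*(64 + 0) = 1092 + 2*0*64 = 1092 + 0 = 1092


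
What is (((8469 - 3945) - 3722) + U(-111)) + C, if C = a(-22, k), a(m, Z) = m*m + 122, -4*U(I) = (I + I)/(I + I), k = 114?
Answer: 5631/4 ≈ 1407.8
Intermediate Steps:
U(I) = -¼ (U(I) = -(I + I)/(4*(I + I)) = -2*I/(4*(2*I)) = -2*I*1/(2*I)/4 = -¼*1 = -¼)
a(m, Z) = 122 + m² (a(m, Z) = m² + 122 = 122 + m²)
C = 606 (C = 122 + (-22)² = 122 + 484 = 606)
(((8469 - 3945) - 3722) + U(-111)) + C = (((8469 - 3945) - 3722) - ¼) + 606 = ((4524 - 3722) - ¼) + 606 = (802 - ¼) + 606 = 3207/4 + 606 = 5631/4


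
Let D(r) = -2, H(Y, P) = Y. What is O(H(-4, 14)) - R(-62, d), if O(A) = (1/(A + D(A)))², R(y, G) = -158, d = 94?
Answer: 5689/36 ≈ 158.03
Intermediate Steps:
O(A) = (-2 + A)⁻² (O(A) = (1/(A - 2))² = (1/(-2 + A))² = (-2 + A)⁻²)
O(H(-4, 14)) - R(-62, d) = (-2 - 4)⁻² - 1*(-158) = (-6)⁻² + 158 = 1/36 + 158 = 5689/36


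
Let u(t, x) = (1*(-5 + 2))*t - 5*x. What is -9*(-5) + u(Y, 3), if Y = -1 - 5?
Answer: 48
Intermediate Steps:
Y = -6
u(t, x) = -5*x - 3*t (u(t, x) = (1*(-3))*t - 5*x = -3*t - 5*x = -5*x - 3*t)
-9*(-5) + u(Y, 3) = -9*(-5) + (-5*3 - 3*(-6)) = 45 + (-15 + 18) = 45 + 3 = 48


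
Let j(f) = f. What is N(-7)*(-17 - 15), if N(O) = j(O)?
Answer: 224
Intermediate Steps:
N(O) = O
N(-7)*(-17 - 15) = -7*(-17 - 15) = -7*(-32) = 224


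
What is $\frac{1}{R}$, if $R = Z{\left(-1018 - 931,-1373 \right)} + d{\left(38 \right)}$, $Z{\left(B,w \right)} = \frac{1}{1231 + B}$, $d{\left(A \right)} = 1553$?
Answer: $\frac{718}{1115053} \approx 0.00064392$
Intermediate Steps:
$R = \frac{1115053}{718}$ ($R = \frac{1}{1231 - 1949} + 1553 = \frac{1}{-718} + 1553 = - \frac{1}{718} + 1553 = \frac{1115053}{718} \approx 1553.0$)
$\frac{1}{R} = \frac{1}{\frac{1115053}{718}} = \frac{718}{1115053}$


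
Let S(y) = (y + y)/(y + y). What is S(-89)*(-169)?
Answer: -169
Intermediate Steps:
S(y) = 1 (S(y) = (2*y)/((2*y)) = (2*y)*(1/(2*y)) = 1)
S(-89)*(-169) = 1*(-169) = -169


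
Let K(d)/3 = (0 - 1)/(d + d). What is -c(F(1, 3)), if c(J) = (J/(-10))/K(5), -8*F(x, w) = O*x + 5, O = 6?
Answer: 11/24 ≈ 0.45833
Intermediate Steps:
F(x, w) = -5/8 - 3*x/4 (F(x, w) = -(6*x + 5)/8 = -(5 + 6*x)/8 = -5/8 - 3*x/4)
K(d) = -3/(2*d) (K(d) = 3*((0 - 1)/(d + d)) = 3*(-1/(2*d)) = -3/(2*d))
c(J) = J/3 (c(J) = (J/(-10))/((-3/2/5)) = (J*(-⅒))/((-3/2*⅕)) = (-J/10)/(-3/10) = -J/10*(-10/3) = J/3)
-c(F(1, 3)) = -(-5/8 - ¾*1)/3 = -(-5/8 - ¾)/3 = -(-11)/(3*8) = -1*(-11/24) = 11/24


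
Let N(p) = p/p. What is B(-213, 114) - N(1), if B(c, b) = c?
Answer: -214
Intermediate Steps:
N(p) = 1
B(-213, 114) - N(1) = -213 - 1*1 = -213 - 1 = -214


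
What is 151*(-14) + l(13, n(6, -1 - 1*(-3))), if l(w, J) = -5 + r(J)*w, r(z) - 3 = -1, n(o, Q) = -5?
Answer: -2093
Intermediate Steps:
r(z) = 2 (r(z) = 3 - 1 = 2)
l(w, J) = -5 + 2*w
151*(-14) + l(13, n(6, -1 - 1*(-3))) = 151*(-14) + (-5 + 2*13) = -2114 + (-5 + 26) = -2114 + 21 = -2093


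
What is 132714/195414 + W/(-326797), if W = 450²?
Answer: 633200343/10643451493 ≈ 0.059492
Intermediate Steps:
W = 202500
132714/195414 + W/(-326797) = 132714/195414 + 202500/(-326797) = 132714*(1/195414) + 202500*(-1/326797) = 22119/32569 - 202500/326797 = 633200343/10643451493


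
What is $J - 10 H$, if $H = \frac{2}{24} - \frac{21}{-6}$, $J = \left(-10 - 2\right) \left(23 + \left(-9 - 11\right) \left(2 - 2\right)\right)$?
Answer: $- \frac{1871}{6} \approx -311.83$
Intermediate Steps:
$J = -276$ ($J = - 12 \left(23 - 0\right) = - 12 \left(23 + 0\right) = \left(-12\right) 23 = -276$)
$H = \frac{43}{12}$ ($H = 2 \cdot \frac{1}{24} - - \frac{7}{2} = \frac{1}{12} + \frac{7}{2} = \frac{43}{12} \approx 3.5833$)
$J - 10 H = -276 - \frac{215}{6} = - \frac{1871}{6}$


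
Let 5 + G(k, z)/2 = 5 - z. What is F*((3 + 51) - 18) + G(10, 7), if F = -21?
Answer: -770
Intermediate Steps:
G(k, z) = -2*z (G(k, z) = -10 + 2*(5 - z) = -10 + (10 - 2*z) = -2*z)
F*((3 + 51) - 18) + G(10, 7) = -21*((3 + 51) - 18) - 2*7 = -21*(54 - 18) - 14 = -21*36 - 14 = -756 - 14 = -770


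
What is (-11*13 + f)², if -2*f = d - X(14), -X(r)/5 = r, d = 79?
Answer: 189225/4 ≈ 47306.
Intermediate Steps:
X(r) = -5*r
f = -149/2 (f = -(79 - (-5)*14)/2 = -(79 - 1*(-70))/2 = -(79 + 70)/2 = -½*149 = -149/2 ≈ -74.500)
(-11*13 + f)² = (-11*13 - 149/2)² = (-143 - 149/2)² = (-435/2)² = 189225/4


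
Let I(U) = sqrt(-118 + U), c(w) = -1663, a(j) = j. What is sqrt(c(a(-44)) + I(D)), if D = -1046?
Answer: sqrt(-1663 + 2*I*sqrt(291)) ≈ 0.4183 + 40.782*I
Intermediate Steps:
sqrt(c(a(-44)) + I(D)) = sqrt(-1663 + sqrt(-118 - 1046)) = sqrt(-1663 + sqrt(-1164)) = sqrt(-1663 + 2*I*sqrt(291))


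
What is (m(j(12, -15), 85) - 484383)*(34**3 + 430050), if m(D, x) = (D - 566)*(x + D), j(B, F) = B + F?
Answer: -249246217514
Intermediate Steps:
m(D, x) = (-566 + D)*(D + x)
(m(j(12, -15), 85) - 484383)*(34**3 + 430050) = (((12 - 15)**2 - 566*(12 - 15) - 566*85 + (12 - 15)*85) - 484383)*(34**3 + 430050) = (((-3)**2 - 566*(-3) - 48110 - 3*85) - 484383)*(39304 + 430050) = ((9 + 1698 - 48110 - 255) - 484383)*469354 = (-46658 - 484383)*469354 = -531041*469354 = -249246217514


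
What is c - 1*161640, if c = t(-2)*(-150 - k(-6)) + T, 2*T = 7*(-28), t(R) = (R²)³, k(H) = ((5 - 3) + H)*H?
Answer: -172874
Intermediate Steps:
k(H) = H*(2 + H) (k(H) = (2 + H)*H = H*(2 + H))
t(R) = R⁶
T = -98 (T = (7*(-28))/2 = (½)*(-196) = -98)
c = -11234 (c = (-2)⁶*(-150 - (-6)*(2 - 6)) - 98 = 64*(-150 - (-6)*(-4)) - 98 = 64*(-150 - 1*24) - 98 = 64*(-150 - 24) - 98 = 64*(-174) - 98 = -11136 - 98 = -11234)
c - 1*161640 = -11234 - 1*161640 = -11234 - 161640 = -172874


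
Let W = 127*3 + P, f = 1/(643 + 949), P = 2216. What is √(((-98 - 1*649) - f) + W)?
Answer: 17*√4056018/796 ≈ 43.012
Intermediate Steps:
f = 1/1592 ≈ 0.00062814
W = 2597 (W = 127*3 + 2216 = 381 + 2216 = 2597)
√(((-98 - 1*649) - f) + W) = √(((-98 - 1*649) - 1*1/1592) + 2597) = √(((-98 - 649) - 1/1592) + 2597) = √((-747 - 1/1592) + 2597) = √(-1189225/1592 + 2597) = √(2945199/1592) = 17*√4056018/796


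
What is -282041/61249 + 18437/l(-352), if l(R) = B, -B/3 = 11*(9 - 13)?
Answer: 1092018401/8084868 ≈ 135.07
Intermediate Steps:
B = 132 (B = -33*(9 - 13) = -33*(-4) = -3*(-44) = 132)
l(R) = 132
-282041/61249 + 18437/l(-352) = -282041/61249 + 18437/132 = 1092018401/8084868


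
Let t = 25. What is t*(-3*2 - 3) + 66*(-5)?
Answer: -555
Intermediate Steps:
t*(-3*2 - 3) + 66*(-5) = 25*(-3*2 - 3) + 66*(-5) = 25*(-6 - 3) - 330 = 25*(-9) - 330 = -225 - 330 = -555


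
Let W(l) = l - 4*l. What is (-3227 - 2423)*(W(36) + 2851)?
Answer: -15497950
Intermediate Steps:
W(l) = -3*l
(-3227 - 2423)*(W(36) + 2851) = (-3227 - 2423)*(-3*36 + 2851) = -5650*(-108 + 2851) = -5650*2743 = -15497950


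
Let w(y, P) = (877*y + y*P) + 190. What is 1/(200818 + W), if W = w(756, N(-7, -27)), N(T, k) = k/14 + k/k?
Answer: 1/863318 ≈ 1.1583e-6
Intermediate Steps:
N(T, k) = 1 + k/14 (N(T, k) = k*(1/14) + 1 = k/14 + 1 = 1 + k/14)
w(y, P) = 190 + 877*y + P*y (w(y, P) = (877*y + P*y) + 190 = 190 + 877*y + P*y)
W = 662500 (W = 190 + 877*756 + (1 + (1/14)*(-27))*756 = 190 + 663012 + (1 - 27/14)*756 = 190 + 663012 - 13/14*756 = 190 + 663012 - 702 = 662500)
1/(200818 + W) = 1/(200818 + 662500) = 1/863318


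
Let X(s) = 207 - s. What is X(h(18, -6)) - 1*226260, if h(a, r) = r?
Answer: -226047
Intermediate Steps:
X(h(18, -6)) - 1*226260 = (207 - 1*(-6)) - 1*226260 = (207 + 6) - 226260 = 213 - 226260 = -226047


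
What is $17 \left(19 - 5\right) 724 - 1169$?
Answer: $171143$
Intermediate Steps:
$17 \left(19 - 5\right) 724 - 1169 = 17 \cdot 14 \cdot 724 - 1169 = 238 \cdot 724 - 1169 = 172312 - 1169 = 171143$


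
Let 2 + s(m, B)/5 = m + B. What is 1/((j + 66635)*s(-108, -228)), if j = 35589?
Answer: -1/172758560 ≈ -5.7884e-9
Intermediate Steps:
s(m, B) = -10 + 5*B + 5*m (s(m, B) = -10 + 5*(m + B) = -10 + 5*(B + m) = -10 + (5*B + 5*m) = -10 + 5*B + 5*m)
1/((j + 66635)*s(-108, -228)) = 1/((35589 + 66635)*(-10 + 5*(-228) + 5*(-108))) = 1/(102224*(-10 - 1140 - 540)) = (1/102224)/(-1690) = (1/102224)*(-1/1690) = -1/172758560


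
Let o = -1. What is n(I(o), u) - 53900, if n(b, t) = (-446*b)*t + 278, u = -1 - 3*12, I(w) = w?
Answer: -70124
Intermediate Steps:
u = -37 (u = -1 - 36 = -37)
n(b, t) = 278 - 446*b*t (n(b, t) = -446*b*t + 278 = 278 - 446*b*t)
n(I(o), u) - 53900 = (278 - 446*(-1)*(-37)) - 53900 = (278 - 16502) - 53900 = -16224 - 53900 = -70124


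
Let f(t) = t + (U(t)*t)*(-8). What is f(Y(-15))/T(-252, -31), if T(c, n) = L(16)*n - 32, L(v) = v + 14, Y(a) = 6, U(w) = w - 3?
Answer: 69/481 ≈ 0.14345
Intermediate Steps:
U(w) = -3 + w
L(v) = 14 + v
T(c, n) = -32 + 30*n (T(c, n) = (14 + 16)*n - 32 = 30*n - 32 = -32 + 30*n)
f(t) = t - 8*t*(-3 + t) (f(t) = t + ((-3 + t)*t)*(-8) = t + (t*(-3 + t))*(-8) = t - 8*t*(-3 + t))
f(Y(-15))/T(-252, -31) = (6*(25 - 8*6))/(-32 + 30*(-31)) = (6*(25 - 48))/(-32 - 930) = (6*(-23))/(-962) = -138*(-1/962) = 69/481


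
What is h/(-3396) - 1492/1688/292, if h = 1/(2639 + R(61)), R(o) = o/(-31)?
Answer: -12944333191/4276122451824 ≈ -0.0030271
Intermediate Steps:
R(o) = -o/31 (R(o) = o*(-1/31) = -o/31)
h = 31/81748 (h = 1/(2639 - 1/31*61) = 1/(2639 - 61/31) = 1/(81748/31) = 31/81748 ≈ 0.00037921)
h/(-3396) - 1492/1688/292 = (31/81748)/(-3396) - 1492/1688/292 = (31/81748)*(-1/3396) - 1492*1/1688*(1/292) = -31/277616208 - 373/422*1/292 = -31/277616208 - 373/123224 = -12944333191/4276122451824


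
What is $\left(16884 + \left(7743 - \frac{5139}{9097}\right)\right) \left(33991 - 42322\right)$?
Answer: $- \frac{1866366271080}{9097} \approx -2.0516 \cdot 10^{8}$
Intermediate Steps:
$\left(16884 + \left(7743 - \frac{5139}{9097}\right)\right) \left(33991 - 42322\right) = \left(16884 + \left(7743 - 5139 \cdot \frac{1}{9097}\right)\right) \left(-8331\right) = \left(16884 + \left(7743 - \frac{5139}{9097}\right)\right) \left(-8331\right) = \left(16884 + \frac{70432932}{9097}\right) \left(-8331\right) = \frac{224026680}{9097} \left(-8331\right) = - \frac{1866366271080}{9097}$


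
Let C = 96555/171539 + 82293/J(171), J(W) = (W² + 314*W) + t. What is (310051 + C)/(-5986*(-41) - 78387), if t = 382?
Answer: 4431306666519875/2387340574600657 ≈ 1.8562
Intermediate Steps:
J(W) = 382 + W² + 314*W (J(W) = (W² + 314*W) + 382 = 382 + W² + 314*W)
C = 22161131862/14292114863 (C = 96555/171539 + 82293/(382 + 171² + 314*171) = 96555*(1/171539) + 82293/(382 + 29241 + 53694) = 96555/171539 + 82293/83317 = 22161131862/14292114863 ≈ 1.5506)
(310051 + C)/(-5986*(-41) - 78387) = (310051 + 22161131862/14292114863)/(-5986*(-41) - 78387) = 4431306666519875/(14292114863*(245426 - 78387)) = (4431306666519875/14292114863)/167039 = (4431306666519875/14292114863)*(1/167039) = 4431306666519875/2387340574600657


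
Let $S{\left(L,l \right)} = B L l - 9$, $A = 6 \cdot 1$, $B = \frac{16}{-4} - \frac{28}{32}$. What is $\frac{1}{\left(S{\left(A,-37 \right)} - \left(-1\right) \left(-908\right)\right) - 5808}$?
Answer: $- \frac{4}{22571} \approx -0.00017722$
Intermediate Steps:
$B = - \frac{39}{8}$ ($B = 16 \left(- \frac{1}{4}\right) - \frac{7}{8} = -4 - \frac{7}{8} = - \frac{39}{8} \approx -4.875$)
$A = 6$
$S{\left(L,l \right)} = -9 - \frac{39 L l}{8}$ ($S{\left(L,l \right)} = - \frac{39 L}{8} l - 9 = - \frac{39 L l}{8} - 9 = -9 - \frac{39 L l}{8}$)
$\frac{1}{\left(S{\left(A,-37 \right)} - \left(-1\right) \left(-908\right)\right) - 5808} = \frac{1}{\left(\left(-9 - \frac{117}{4} \left(-37\right)\right) - \left(-1\right) \left(-908\right)\right) - 5808} = \frac{1}{\left(\left(-9 + \frac{4329}{4}\right) - 908\right) - 5808} = \frac{1}{\left(\frac{4293}{4} - 908\right) - 5808} = \frac{1}{\frac{661}{4} - 5808} = \frac{1}{- \frac{22571}{4}} = - \frac{4}{22571}$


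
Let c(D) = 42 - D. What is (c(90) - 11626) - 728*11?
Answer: -19682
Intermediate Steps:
(c(90) - 11626) - 728*11 = ((42 - 1*90) - 11626) - 728*11 = ((42 - 90) - 11626) - 8008 = (-48 - 11626) - 8008 = -11674 - 8008 = -19682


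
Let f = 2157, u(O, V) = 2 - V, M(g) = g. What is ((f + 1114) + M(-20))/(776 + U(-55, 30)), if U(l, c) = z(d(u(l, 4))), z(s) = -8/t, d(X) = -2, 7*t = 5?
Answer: 16255/3824 ≈ 4.2508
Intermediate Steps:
t = 5/7 (t = (1/7)*5 = 5/7 ≈ 0.71429)
z(s) = -56/5 (z(s) = -8/5/7 = -8*7/5 = -56/5)
U(l, c) = -56/5
((f + 1114) + M(-20))/(776 + U(-55, 30)) = ((2157 + 1114) - 20)/(776 - 56/5) = (3271 - 20)/(3824/5) = 3251*(5/3824) = 16255/3824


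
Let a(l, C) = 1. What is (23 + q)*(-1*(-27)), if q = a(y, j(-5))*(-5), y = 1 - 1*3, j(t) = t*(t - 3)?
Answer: 486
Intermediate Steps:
j(t) = t*(-3 + t)
y = -2 (y = 1 - 3 = -2)
q = -5 (q = 1*(-5) = -5)
(23 + q)*(-1*(-27)) = (23 - 5)*(-1*(-27)) = 18*27 = 486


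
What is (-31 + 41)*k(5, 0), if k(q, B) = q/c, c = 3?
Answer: 50/3 ≈ 16.667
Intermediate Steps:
k(q, B) = q/3
(-31 + 41)*k(5, 0) = (-31 + 41)*((⅓)*5) = 10*(5/3) = 50/3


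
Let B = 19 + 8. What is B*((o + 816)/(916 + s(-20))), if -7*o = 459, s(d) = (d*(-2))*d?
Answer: 141831/812 ≈ 174.67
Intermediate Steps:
s(d) = -2*d**2 (s(d) = (-2*d)*d = -2*d**2)
o = -459/7 (o = -1/7*459 = -459/7 ≈ -65.571)
B = 27
B*((o + 816)/(916 + s(-20))) = 27*((-459/7 + 816)/(916 - 2*(-20)**2)) = 27*(5253/(7*(916 - 2*400))) = 27*(5253/(7*(916 - 800))) = 27*((5253/7)/116) = 27*((5253/7)*(1/116)) = 27*(5253/812) = 141831/812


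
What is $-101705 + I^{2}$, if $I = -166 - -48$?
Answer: $-87781$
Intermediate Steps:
$I = -118$ ($I = -166 + 48 = -118$)
$-101705 + I^{2} = -101705 + \left(-118\right)^{2} = -101705 + 13924 = -87781$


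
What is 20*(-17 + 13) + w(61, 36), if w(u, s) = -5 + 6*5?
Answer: -55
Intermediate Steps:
w(u, s) = 25 (w(u, s) = -5 + 30 = 25)
20*(-17 + 13) + w(61, 36) = 20*(-17 + 13) + 25 = 20*(-4) + 25 = -80 + 25 = -55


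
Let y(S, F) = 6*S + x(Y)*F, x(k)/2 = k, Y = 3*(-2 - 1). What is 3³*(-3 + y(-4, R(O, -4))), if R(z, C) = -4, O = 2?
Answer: 1215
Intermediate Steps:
Y = -9 (Y = 3*(-3) = -9)
x(k) = 2*k
y(S, F) = -18*F + 6*S (y(S, F) = 6*S + (2*(-9))*F = 6*S - 18*F = -18*F + 6*S)
3³*(-3 + y(-4, R(O, -4))) = 3³*(-3 + (-18*(-4) + 6*(-4))) = 27*(-3 + (72 - 24)) = 27*(-3 + 48) = 27*45 = 1215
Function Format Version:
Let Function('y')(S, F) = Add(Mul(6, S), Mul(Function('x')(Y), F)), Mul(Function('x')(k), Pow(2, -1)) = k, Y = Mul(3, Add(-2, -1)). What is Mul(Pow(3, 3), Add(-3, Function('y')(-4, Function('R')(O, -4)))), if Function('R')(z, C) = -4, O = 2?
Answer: 1215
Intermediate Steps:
Y = -9 (Y = Mul(3, -3) = -9)
Function('x')(k) = Mul(2, k)
Function('y')(S, F) = Add(Mul(-18, F), Mul(6, S)) (Function('y')(S, F) = Add(Mul(6, S), Mul(Mul(2, -9), F)) = Add(Mul(6, S), Mul(-18, F)) = Add(Mul(-18, F), Mul(6, S)))
Mul(Pow(3, 3), Add(-3, Function('y')(-4, Function('R')(O, -4)))) = Mul(Pow(3, 3), Add(-3, Add(Mul(-18, -4), Mul(6, -4)))) = Mul(27, Add(-3, Add(72, -24))) = Mul(27, Add(-3, 48)) = Mul(27, 45) = 1215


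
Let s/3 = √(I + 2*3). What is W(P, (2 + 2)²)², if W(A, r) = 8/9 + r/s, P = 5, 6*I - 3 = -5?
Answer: 8000/1377 + 256*√51/459 ≈ 9.7928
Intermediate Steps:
I = -⅓ (I = ½ + (⅙)*(-5) = ½ - ⅚ = -⅓ ≈ -0.33333)
s = √51 (s = 3*√(-⅓ + 2*3) = 3*√(-⅓ + 6) = 3*√(17/3) = 3*(√51/3) = √51 ≈ 7.1414)
W(A, r) = 8/9 + r*√51/51 (W(A, r) = 8/9 + r/(√51) = 8*(⅑) + r*(√51/51) = 8/9 + r*√51/51)
W(P, (2 + 2)²)² = (8/9 + (2 + 2)²*√51/51)² = (8/9 + (1/51)*4²*√51)² = (8/9 + (1/51)*16*√51)² = (8/9 + 16*√51/51)²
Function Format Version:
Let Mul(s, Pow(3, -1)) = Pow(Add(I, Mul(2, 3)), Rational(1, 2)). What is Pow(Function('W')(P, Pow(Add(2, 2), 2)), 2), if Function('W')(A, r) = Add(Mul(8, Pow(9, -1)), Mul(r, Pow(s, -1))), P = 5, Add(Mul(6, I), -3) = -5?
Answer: Add(Rational(8000, 1377), Mul(Rational(256, 459), Pow(51, Rational(1, 2)))) ≈ 9.7928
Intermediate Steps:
I = Rational(-1, 3) (I = Add(Rational(1, 2), Mul(Rational(1, 6), -5)) = Add(Rational(1, 2), Rational(-5, 6)) = Rational(-1, 3) ≈ -0.33333)
s = Pow(51, Rational(1, 2)) (s = Mul(3, Pow(Add(Rational(-1, 3), Mul(2, 3)), Rational(1, 2))) = Mul(3, Pow(Add(Rational(-1, 3), 6), Rational(1, 2))) = Mul(3, Pow(Rational(17, 3), Rational(1, 2))) = Mul(3, Mul(Rational(1, 3), Pow(51, Rational(1, 2)))) = Pow(51, Rational(1, 2)) ≈ 7.1414)
Function('W')(A, r) = Add(Rational(8, 9), Mul(Rational(1, 51), r, Pow(51, Rational(1, 2)))) (Function('W')(A, r) = Add(Mul(8, Pow(9, -1)), Mul(r, Pow(Pow(51, Rational(1, 2)), -1))) = Add(Mul(8, Rational(1, 9)), Mul(r, Mul(Rational(1, 51), Pow(51, Rational(1, 2))))) = Add(Rational(8, 9), Mul(Rational(1, 51), r, Pow(51, Rational(1, 2)))))
Pow(Function('W')(P, Pow(Add(2, 2), 2)), 2) = Pow(Add(Rational(8, 9), Mul(Rational(1, 51), Pow(Add(2, 2), 2), Pow(51, Rational(1, 2)))), 2) = Pow(Add(Rational(8, 9), Mul(Rational(1, 51), Pow(4, 2), Pow(51, Rational(1, 2)))), 2) = Pow(Add(Rational(8, 9), Mul(Rational(1, 51), 16, Pow(51, Rational(1, 2)))), 2) = Pow(Add(Rational(8, 9), Mul(Rational(16, 51), Pow(51, Rational(1, 2)))), 2)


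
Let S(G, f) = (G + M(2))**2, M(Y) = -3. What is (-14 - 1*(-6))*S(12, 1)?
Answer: -648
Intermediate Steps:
S(G, f) = (-3 + G)**2 (S(G, f) = (G - 3)**2 = (-3 + G)**2)
(-14 - 1*(-6))*S(12, 1) = (-14 - 1*(-6))*(-3 + 12)**2 = (-14 + 6)*9**2 = -8*81 = -648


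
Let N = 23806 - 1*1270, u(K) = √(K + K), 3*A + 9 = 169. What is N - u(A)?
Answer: 22536 - 8*√15/3 ≈ 22526.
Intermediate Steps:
A = 160/3 (A = -3 + (⅓)*169 = -3 + 169/3 = 160/3 ≈ 53.333)
u(K) = √2*√K (u(K) = √(2*K) = √2*√K)
N = 22536 (N = 23806 - 1270 = 22536)
N - u(A) = 22536 - √2*√(160/3) = 22536 - √2*4*√30/3 = 22536 - 8*√15/3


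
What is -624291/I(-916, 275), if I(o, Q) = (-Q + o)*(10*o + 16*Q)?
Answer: -12241/111160 ≈ -0.11012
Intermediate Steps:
I(o, Q) = (o - Q)*(10*o + 16*Q)
-624291/I(-916, 275) = -624291/(-16*275² + 10*(-916)² + 6*275*(-916)) = -624291/(-16*75625 + 10*839056 - 1511400) = -624291/(-1210000 + 8390560 - 1511400) = -624291/5669160 = -624291*1/5669160 = -12241/111160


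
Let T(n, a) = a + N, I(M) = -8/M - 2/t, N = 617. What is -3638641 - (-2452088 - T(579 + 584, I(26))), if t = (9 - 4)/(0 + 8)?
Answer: -77086068/65 ≈ -1.1859e+6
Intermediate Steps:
t = 5/8 ≈ 0.62500
I(M) = -16/5 - 8/M (I(M) = -8/M - 2/5/8 = -8/M - 2*8/5 = -8/M - 16/5 = -16/5 - 8/M)
T(n, a) = 617 + a (T(n, a) = a + 617 = 617 + a)
-3638641 - (-2452088 - T(579 + 584, I(26))) = -3638641 - (-2452088 - (617 + (-16/5 - 8/26))) = -3638641 - (-2452088 - (617 + (-16/5 - 8*1/26))) = -3638641 - (-2452088 - (617 + (-16/5 - 4/13))) = -3638641 - (-2452088 - (617 - 228/65)) = -3638641 - (-2452088 - 1*39877/65) = -3638641 - (-2452088 - 39877/65) = -3638641 - 1*(-159425597/65) = -3638641 + 159425597/65 = -77086068/65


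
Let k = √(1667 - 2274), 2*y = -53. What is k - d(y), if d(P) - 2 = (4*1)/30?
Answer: -32/15 + I*√607 ≈ -2.1333 + 24.637*I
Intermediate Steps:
y = -53/2 (y = (½)*(-53) = -53/2 ≈ -26.500)
d(P) = 32/15 (d(P) = 2 + (4*1)/30 = 2 + 4*(1/30) = 2 + 2/15 = 32/15)
k = I*√607 (k = √(-607) = I*√607 ≈ 24.637*I)
k - d(y) = I*√607 - 1*32/15 = I*√607 - 32/15 = -32/15 + I*√607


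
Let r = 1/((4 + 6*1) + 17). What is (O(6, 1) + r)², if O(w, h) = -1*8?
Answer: 46225/729 ≈ 63.409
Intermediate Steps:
O(w, h) = -8
r = 1/27 (r = 1/((4 + 6) + 17) = 1/(10 + 17) = 1/27 ≈ 0.037037)
(O(6, 1) + r)² = (-8 + 1/27)² = (-215/27)² = 46225/729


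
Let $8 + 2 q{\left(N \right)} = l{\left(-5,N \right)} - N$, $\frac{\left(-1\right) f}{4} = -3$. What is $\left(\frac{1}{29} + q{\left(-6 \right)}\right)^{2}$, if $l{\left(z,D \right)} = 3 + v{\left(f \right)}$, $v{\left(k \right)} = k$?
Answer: $\frac{143641}{3364} \approx 42.699$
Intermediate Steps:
$f = 12$ ($f = \left(-4\right) \left(-3\right) = 12$)
$l{\left(z,D \right)} = 15$ ($l{\left(z,D \right)} = 3 + 12 = 15$)
$q{\left(N \right)} = \frac{7}{2} - \frac{N}{2}$ ($q{\left(N \right)} = -4 + \frac{15 - N}{2} = -4 - \left(- \frac{15}{2} + \frac{N}{2}\right) = \frac{7}{2} - \frac{N}{2}$)
$\left(\frac{1}{29} + q{\left(-6 \right)}\right)^{2} = \left(\frac{1}{29} + \left(\frac{7}{2} - -3\right)\right)^{2} = \left(\frac{1}{29} + \left(\frac{7}{2} + 3\right)\right)^{2} = \left(\frac{1}{29} + \frac{13}{2}\right)^{2} = \left(\frac{379}{58}\right)^{2} = \frac{143641}{3364}$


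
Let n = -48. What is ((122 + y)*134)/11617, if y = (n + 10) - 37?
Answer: 6298/11617 ≈ 0.54214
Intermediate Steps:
y = -75 (y = (-48 + 10) - 37 = -38 - 37 = -75)
((122 + y)*134)/11617 = ((122 - 75)*134)/11617 = (47*134)*(1/11617) = 6298*(1/11617) = 6298/11617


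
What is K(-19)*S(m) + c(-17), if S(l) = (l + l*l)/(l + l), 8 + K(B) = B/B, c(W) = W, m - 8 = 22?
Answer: -251/2 ≈ -125.50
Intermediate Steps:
m = 30 (m = 8 + 22 = 30)
K(B) = -7 (K(B) = -8 + B/B = -8 + 1 = -7)
S(l) = (l + l**2)/(2*l) (S(l) = (l + l**2)/((2*l)) = (l + l**2)*(1/(2*l)) = (l + l**2)/(2*l))
K(-19)*S(m) + c(-17) = -7*(1/2 + (1/2)*30) - 17 = -7*(1/2 + 15) - 17 = -7*31/2 - 17 = -217/2 - 17 = -251/2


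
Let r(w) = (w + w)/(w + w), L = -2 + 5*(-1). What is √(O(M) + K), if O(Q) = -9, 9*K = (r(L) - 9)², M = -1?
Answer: I*√17/3 ≈ 1.3744*I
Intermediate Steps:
L = -7 (L = -2 - 5 = -7)
r(w) = 1 (r(w) = (2*w)/((2*w)) = (2*w)*(1/(2*w)) = 1)
K = 64/9 (K = (1 - 9)²/9 = (⅑)*(-8)² = (⅑)*64 = 64/9 ≈ 7.1111)
√(O(M) + K) = √(-9 + 64/9) = √(-17/9) = I*√17/3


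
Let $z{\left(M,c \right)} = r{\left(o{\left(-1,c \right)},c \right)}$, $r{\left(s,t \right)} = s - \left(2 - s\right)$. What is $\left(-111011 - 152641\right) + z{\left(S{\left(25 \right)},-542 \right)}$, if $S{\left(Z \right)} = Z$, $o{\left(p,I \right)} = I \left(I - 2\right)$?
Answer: $326042$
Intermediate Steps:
$o{\left(p,I \right)} = I \left(-2 + I\right)$
$r{\left(s,t \right)} = -2 + 2 s$ ($r{\left(s,t \right)} = s + \left(-2 + s\right) = -2 + 2 s$)
$z{\left(M,c \right)} = -2 + 2 c \left(-2 + c\right)$
$\left(-111011 - 152641\right) + z{\left(S{\left(25 \right)},-542 \right)} = \left(-111011 - 152641\right) - \left(2 + 1084 \left(-2 - 542\right)\right) = -263652 - \left(2 + 1084 \left(-544\right)\right) = -263652 + \left(-2 + 589696\right) = -263652 + 589694 = 326042$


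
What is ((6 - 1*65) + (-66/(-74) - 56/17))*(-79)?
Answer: 3051138/629 ≈ 4850.8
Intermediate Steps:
((6 - 1*65) + (-66/(-74) - 56/17))*(-79) = ((6 - 65) + (-66*(-1/74) - 56*1/17))*(-79) = (-59 + (33/37 - 56/17))*(-79) = (-59 - 1511/629)*(-79) = -38622/629*(-79) = 3051138/629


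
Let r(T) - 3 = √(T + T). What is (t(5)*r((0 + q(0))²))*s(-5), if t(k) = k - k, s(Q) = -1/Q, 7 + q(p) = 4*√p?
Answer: 0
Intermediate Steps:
q(p) = -7 + 4*√p
t(k) = 0
r(T) = 3 + √2*√T (r(T) = 3 + √(T + T) = 3 + √(2*T) = 3 + √2*√T)
(t(5)*r((0 + q(0))²))*s(-5) = (0*(3 + √2*√((0 + (-7 + 4*√0))²)))*(-1/(-5)) = (0*(3 + √2*√((0 + (-7 + 4*0))²)))*(-1*(-⅕)) = (0*(3 + √2*√((0 + (-7 + 0))²)))*(⅕) = (0*(3 + √2*√((0 - 7)²)))*(⅕) = (0*(3 + √2*√((-7)²)))*(⅕) = (0*(3 + √2*√49))*(⅕) = (0*(3 + √2*7))*(⅕) = (0*(3 + 7*√2))*(⅕) = 0*(⅕) = 0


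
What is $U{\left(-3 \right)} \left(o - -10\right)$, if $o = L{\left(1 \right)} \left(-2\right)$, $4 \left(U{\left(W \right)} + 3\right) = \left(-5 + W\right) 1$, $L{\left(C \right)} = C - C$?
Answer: $-50$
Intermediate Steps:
$L{\left(C \right)} = 0$
$U{\left(W \right)} = - \frac{17}{4} + \frac{W}{4}$ ($U{\left(W \right)} = -3 + \frac{\left(-5 + W\right) 1}{4} = -3 + \frac{-5 + W}{4} = -3 + \left(- \frac{5}{4} + \frac{W}{4}\right) = - \frac{17}{4} + \frac{W}{4}$)
$o = 0$ ($o = 0 \left(-2\right) = 0$)
$U{\left(-3 \right)} \left(o - -10\right) = \left(- \frac{17}{4} + \frac{1}{4} \left(-3\right)\right) \left(0 - -10\right) = \left(- \frac{17}{4} - \frac{3}{4}\right) \left(0 + 10\right) = \left(-5\right) 10 = -50$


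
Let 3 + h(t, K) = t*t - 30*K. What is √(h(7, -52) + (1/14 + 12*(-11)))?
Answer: 3*√32102/14 ≈ 38.394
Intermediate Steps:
h(t, K) = -3 + t² - 30*K (h(t, K) = -3 + (t*t - 30*K) = -3 + (t² - 30*K) = -3 + t² - 30*K)
√(h(7, -52) + (1/14 + 12*(-11))) = √((-3 + 7² - 30*(-52)) + (1/14 + 12*(-11))) = √((-3 + 49 + 1560) + (1/14 - 132)) = √(1606 - 1847/14) = √(20637/14) = 3*√32102/14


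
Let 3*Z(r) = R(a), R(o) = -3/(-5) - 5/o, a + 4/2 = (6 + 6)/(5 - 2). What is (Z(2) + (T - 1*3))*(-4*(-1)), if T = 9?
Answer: 322/15 ≈ 21.467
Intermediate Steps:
a = 2 (a = -2 + (6 + 6)/(5 - 2) = -2 + 12/3 = -2 + 12*(⅓) = -2 + 4 = 2)
R(o) = ⅗ - 5/o (R(o) = -3*(-⅕) - 5/o = ⅗ - 5/o)
Z(r) = -19/30 (Z(r) = (⅗ - 5/2)/3 = (⅓)*(-19/10) = -19/30)
(Z(2) + (T - 1*3))*(-4*(-1)) = (-19/30 + (9 - 1*3))*(-4*(-1)) = (-19/30 + (9 - 3))*4 = (-19/30 + 6)*4 = (161/30)*4 = 322/15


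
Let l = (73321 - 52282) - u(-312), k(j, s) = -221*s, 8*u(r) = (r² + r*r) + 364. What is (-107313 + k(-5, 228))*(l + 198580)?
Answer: -61578297975/2 ≈ -3.0789e+10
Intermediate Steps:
u(r) = 91/2 + r²/4 (u(r) = ((r² + r*r) + 364)/8 = ((r² + r²) + 364)/8 = (2*r² + 364)/8 = (364 + 2*r²)/8 = 91/2 + r²/4)
l = -6685/2 (l = (73321 - 52282) - (91/2 + (¼)*(-312)²) = 21039 - (91/2 + (¼)*97344) = 21039 - (91/2 + 24336) = 21039 - 1*48763/2 = 21039 - 48763/2 = -6685/2 ≈ -3342.5)
(-107313 + k(-5, 228))*(l + 198580) = (-107313 - 221*228)*(-6685/2 + 198580) = (-107313 - 50388)*(390475/2) = -157701*390475/2 = -61578297975/2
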